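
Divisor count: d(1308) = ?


1308 = 2^2 × 3^1 × 109^1
d(1308) = (2+1) × (1+1) × (1+1) = 12

12 divisors


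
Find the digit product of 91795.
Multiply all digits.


9 × 1 × 7 × 9 × 5 = 2835


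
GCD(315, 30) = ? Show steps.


315 = 10 * 30 + 15
30 = 2 * 15 + 0
GCD = 15


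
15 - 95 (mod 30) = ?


15 - 95 = -80
-80 mod 30 = 10


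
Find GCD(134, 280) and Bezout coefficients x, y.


Tabular extended Euclidean (each row: r = 134*s + 280*t):
r=134, s=1, t=0
r=280, s=0, t=1
q=0: r=134, s=1, t=0   [134*(1) + 280*(0) = 134]
q=2: r=12, s=-2, t=1   [134*(-2) + 280*(1) = 12]
q=11: r=2, s=23, t=-11   [134*(23) + 280*(-11) = 2]
q=6: r=0, s=-140, t=67   [134*(-140) + 280*(67) = 0]
GCD = 2; from the row with r=2: x=23, y=-11
Check: 134*(23) + 280*(-11) = 3082 - 3080 = 2

GCD = 2, x = 23, y = -11


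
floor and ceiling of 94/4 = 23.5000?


94/4 = 23.5000
floor = 23
ceil = 24

floor = 23, ceil = 24


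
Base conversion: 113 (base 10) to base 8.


113 (base 10) = 113 (decimal)
113 (decimal) = 161 (base 8)


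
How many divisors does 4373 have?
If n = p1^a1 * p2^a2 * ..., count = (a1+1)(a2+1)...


4373 = 4373^1
d(4373) = (1+1) = 2

2 divisors


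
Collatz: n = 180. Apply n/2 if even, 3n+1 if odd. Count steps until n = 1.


180 → 90 → 45 → 136 → 68 → 34 → 17 → 52 → 26 → 13 → 40 → 20 → 10 → 5 → 16 → 8 → 4 → 2 → 1
Total steps = 18

18 steps


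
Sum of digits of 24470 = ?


2 + 4 + 4 + 7 + 0 = 17


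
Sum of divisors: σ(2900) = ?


Divisors of 2900: 1, 2, 4, 5, 10, 20, 25, 29, 50, 58, 100, 116, 145, 290, 580, 725, 1450, 2900
Sum = 1 + 2 + 4 + 5 + 10 + 20 + 25 + 29 + 50 + 58 + 100 + 116 + 145 + 290 + 580 + 725 + 1450 + 2900 = 6510

σ(2900) = 6510


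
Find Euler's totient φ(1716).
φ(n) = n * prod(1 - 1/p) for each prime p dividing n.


1716 = 2^2 × 3 × 11 × 13
Prime factors: 2, 3, 11, 13
φ(1716) = 1716 × (1-1/2) × (1-1/3) × (1-1/11) × (1-1/13)
= 1716 × 1/2 × 2/3 × 10/11 × 12/13 = 480

φ(1716) = 480


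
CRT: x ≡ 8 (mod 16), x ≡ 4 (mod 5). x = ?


M = 16*5 = 80
M1 = M/16 = 5, M2 = M/5 = 16
M1^(-1) mod 16 = 13, M2^(-1) mod 5 = 1
x = 8*5*13 + 4*16*1 = 584
584 mod 80 = 24
Check: 24 mod 16 = 8 ✓, 24 mod 5 = 4 ✓

x ≡ 24 (mod 80)


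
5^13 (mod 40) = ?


5^1 mod 40 = 5
5^2 mod 40 = 25
5^3 mod 40 = 5
5^4 mod 40 = 25
5^5 mod 40 = 5
5^6 mod 40 = 25
5^7 mod 40 = 5
5^8 mod 40 = 25
5^9 mod 40 = 5
5^10 mod 40 = 25
5^11 mod 40 = 5
5^12 mod 40 = 25
5^13 mod 40 = 5


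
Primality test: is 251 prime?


Check divisors up to sqrt(251) = 15.8430
No divisors found.
251 is prime.

Yes, 251 is prime


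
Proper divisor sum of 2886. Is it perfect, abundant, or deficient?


Proper divisors: 1, 2, 3, 6, 13, 26, 37, 39, 74, 78, 111, 222, 481, 962, 1443
Sum = 1 + 2 + 3 + 6 + 13 + 26 + 37 + 39 + 74 + 78 + 111 + 222 + 481 + 962 + 1443 = 3498
3498 > 2886 → abundant

s(2886) = 3498 (abundant)


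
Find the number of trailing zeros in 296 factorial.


floor(296/5) = 59
floor(296/25) = 11
floor(296/125) = 2
Total = 72

72 trailing zeros


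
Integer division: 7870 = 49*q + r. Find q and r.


7870 = 49 * 160 + 30
Check: 7840 + 30 = 7870

q = 160, r = 30


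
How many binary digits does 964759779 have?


964759779 in base 2 = 111001100000010001000011100011
Number of digits = 30

30 digits (base 2)


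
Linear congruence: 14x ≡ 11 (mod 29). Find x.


GCD(14, 29) = 1, unique solution
a^(-1) mod 29 = 27
x = 27 * 11 mod 29 = 7

x ≡ 7 (mod 29)


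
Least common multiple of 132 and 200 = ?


GCD(132, 200) = 4
LCM = 132*200/4 = 26400/4 = 6600

LCM = 6600


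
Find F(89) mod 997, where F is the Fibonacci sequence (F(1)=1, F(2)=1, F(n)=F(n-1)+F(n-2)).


F(k) mod 997 for k=1..89:
1, 1, 2, 3, 5, 8, 13, 21, 34, 55, 89, 144, 233, 377, 610, 987, 600, 590, 193, 783, 976, 762, 741, 506, 250, 756, 9, 765, 774, 542, 319, 861, 183, 47, 230, 277, 507, 784, 294, 81, 375, 456, 831, 290, 124, 414, 538, 952, 493, 448, 941, 392, 336, 728, 67, 795, 862, 660, 525, 188, 713, 901, 617, 521, 141, 662, 803, 468, 274, 742, 19, 761, 780, 544, 327, 871, 201, 75, 276, 351, 627, 978, 608, 589, 200, 789, 989, 781, 773
F(89) mod 997 = 773


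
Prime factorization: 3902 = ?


3902 / 2 = 1951
1951 / 1951 = 1
3902 = 2 × 1951


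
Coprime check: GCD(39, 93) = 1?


Euclidean algorithm:
93 = 2 * 39 + 15
39 = 2 * 15 + 9
15 = 1 * 9 + 6
9 = 1 * 6 + 3
6 = 2 * 3 + 0
GCD(39, 93) = 3

No, not coprime (GCD = 3)


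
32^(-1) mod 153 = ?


Use the extended Euclidean algorithm on (153, 32); each row r = 153*s + 32*t:
r=153, s=1, t=0
r=32, s=0, t=1
q=4: r=25, s=1, t=-4   [153*(1) + 32*(-4) = 25]
q=1: r=7, s=-1, t=5   [153*(-1) + 32*(5) = 7]
q=3: r=4, s=4, t=-19   [153*(4) + 32*(-19) = 4]
q=1: r=3, s=-5, t=24   [153*(-5) + 32*(24) = 3]
q=1: r=1, s=9, t=-43   [153*(9) + 32*(-43) = 1]
q=3: r=0, s=-32, t=153   [153*(-32) + 32*(153) = 0]
GCD = 1 with t = -43, so 32*(-43) ≡ 1 (mod 153)
Inverse = -43 mod 153 = 110
Check: 32 * 110 = 3520 ≡ 1 (mod 153)

32^(-1) ≡ 110 (mod 153)


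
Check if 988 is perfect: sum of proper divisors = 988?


Proper divisors of 988: 1, 2, 4, 13, 19, 26, 38, 52, 76, 247, 494
Sum = 1 + 2 + 4 + 13 + 19 + 26 + 38 + 52 + 76 + 247 + 494 = 972

No, 988 is not perfect (972 ≠ 988)


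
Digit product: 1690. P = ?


1 × 6 × 9 × 0 = 0


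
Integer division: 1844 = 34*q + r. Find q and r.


1844 = 34 * 54 + 8
Check: 1836 + 8 = 1844

q = 54, r = 8


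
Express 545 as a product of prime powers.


545 / 5 = 109
109 / 109 = 1
545 = 5 × 109


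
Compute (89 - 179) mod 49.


89 - 179 = -90
-90 mod 49 = 8


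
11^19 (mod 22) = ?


11^1 mod 22 = 11
11^2 mod 22 = 11
11^3 mod 22 = 11
11^4 mod 22 = 11
11^5 mod 22 = 11
11^6 mod 22 = 11
11^7 mod 22 = 11
11^8 mod 22 = 11
11^9 mod 22 = 11
11^10 mod 22 = 11
11^11 mod 22 = 11
11^12 mod 22 = 11
11^13 mod 22 = 11
11^14 mod 22 = 11
11^15 mod 22 = 11
11^16 mod 22 = 11
11^17 mod 22 = 11
11^18 mod 22 = 11
11^19 mod 22 = 11


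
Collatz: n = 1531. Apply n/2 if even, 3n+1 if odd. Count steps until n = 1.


1531 → 4594 → 2297 → 6892 → 3446 → 1723 → 5170 → 2585 → 7756 → 3878 → 1939 → 5818 → 2909 → 8728 → 4364 → 2182 → 1091 → 3274 → 1637 → 4912 → 2456 → 1228 → 614 → 307 → 922 → 461 → 1384 → 692 → 346 → 173 → 520 → 260 → 130 → 65 → 196 → 98 → 49 → 148 → 74 → 37 → 112 → 56 → 28 → 14 → 7 → 22 → 11 → 34 → 17 → 52 → 26 → 13 → 40 → 20 → 10 → 5 → 16 → 8 → 4 → 2 → 1
Total steps = 60

60 steps


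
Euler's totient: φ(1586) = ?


1586 = 2 × 13 × 61
Prime factors: 2, 13, 61
φ(1586) = 1586 × (1-1/2) × (1-1/13) × (1-1/61)
= 1586 × 1/2 × 12/13 × 60/61 = 720

φ(1586) = 720


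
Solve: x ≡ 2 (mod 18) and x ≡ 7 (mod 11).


M = 18*11 = 198
M1 = M/18 = 11, M2 = M/11 = 18
M1^(-1) mod 18 = 5, M2^(-1) mod 11 = 8
x = 2*11*5 + 7*18*8 = 1118
1118 mod 198 = 128
Check: 128 mod 18 = 2 ✓, 128 mod 11 = 7 ✓

x ≡ 128 (mod 198)


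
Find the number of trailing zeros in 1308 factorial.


floor(1308/5) = 261
floor(1308/25) = 52
floor(1308/125) = 10
floor(1308/625) = 2
Total = 325

325 trailing zeros


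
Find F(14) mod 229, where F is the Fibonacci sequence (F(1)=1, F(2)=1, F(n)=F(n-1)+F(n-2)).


F(k) mod 229 for k=1..14:
1, 1, 2, 3, 5, 8, 13, 21, 34, 55, 89, 144, 4, 148
F(14) mod 229 = 148


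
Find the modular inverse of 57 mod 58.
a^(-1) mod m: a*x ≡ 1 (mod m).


Use the extended Euclidean algorithm on (58, 57); each row r = 58*s + 57*t:
r=58, s=1, t=0
r=57, s=0, t=1
q=1: r=1, s=1, t=-1   [58*(1) + 57*(-1) = 1]
q=57: r=0, s=-57, t=58   [58*(-57) + 57*(58) = 0]
GCD = 1 with t = -1, so 57*(-1) ≡ 1 (mod 58)
Inverse = -1 mod 58 = 57
Check: 57 * 57 = 3249 ≡ 1 (mod 58)

57^(-1) ≡ 57 (mod 58)


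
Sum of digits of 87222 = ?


8 + 7 + 2 + 2 + 2 = 21


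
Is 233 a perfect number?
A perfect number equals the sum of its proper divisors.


Proper divisors of 233: 1
Sum = 1 = 1

No, 233 is not perfect (1 ≠ 233)


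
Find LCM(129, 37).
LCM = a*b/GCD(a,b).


GCD(129, 37) = 1
LCM = 129*37/1 = 4773/1 = 4773

LCM = 4773


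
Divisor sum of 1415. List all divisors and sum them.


Divisors of 1415: 1, 5, 283, 1415
Sum = 1 + 5 + 283 + 1415 = 1704

σ(1415) = 1704


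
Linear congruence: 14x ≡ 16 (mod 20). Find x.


GCD(14, 20) = 2 divides 16
Divide: 7x ≡ 8 (mod 10)
x ≡ 4 (mod 10)


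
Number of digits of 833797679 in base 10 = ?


833797679 has 9 digits in base 10
floor(log10(833797679)) + 1 = floor(8.9211) + 1 = 9

9 digits (base 10)


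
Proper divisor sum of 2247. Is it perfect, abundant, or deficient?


Proper divisors: 1, 3, 7, 21, 107, 321, 749
Sum = 1 + 3 + 7 + 21 + 107 + 321 + 749 = 1209
1209 < 2247 → deficient

s(2247) = 1209 (deficient)


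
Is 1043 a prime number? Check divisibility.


1043 / 7 = 149 (exact division)
1043 is NOT prime.

No, 1043 is not prime


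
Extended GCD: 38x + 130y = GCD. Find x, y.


Tabular extended Euclidean (each row: r = 38*s + 130*t):
r=38, s=1, t=0
r=130, s=0, t=1
q=0: r=38, s=1, t=0   [38*(1) + 130*(0) = 38]
q=3: r=16, s=-3, t=1   [38*(-3) + 130*(1) = 16]
q=2: r=6, s=7, t=-2   [38*(7) + 130*(-2) = 6]
q=2: r=4, s=-17, t=5   [38*(-17) + 130*(5) = 4]
q=1: r=2, s=24, t=-7   [38*(24) + 130*(-7) = 2]
q=2: r=0, s=-65, t=19   [38*(-65) + 130*(19) = 0]
GCD = 2; from the row with r=2: x=24, y=-7
Check: 38*(24) + 130*(-7) = 912 - 910 = 2

GCD = 2, x = 24, y = -7


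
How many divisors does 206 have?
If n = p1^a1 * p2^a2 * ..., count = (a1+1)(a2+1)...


206 = 2^1 × 103^1
d(206) = (1+1) × (1+1) = 4

4 divisors


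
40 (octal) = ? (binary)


40 (base 8) = 32 (decimal)
32 (decimal) = 100000 (base 2)


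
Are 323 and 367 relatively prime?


Euclidean algorithm:
367 = 1 * 323 + 44
323 = 7 * 44 + 15
44 = 2 * 15 + 14
15 = 1 * 14 + 1
14 = 14 * 1 + 0
GCD(323, 367) = 1

Yes, coprime (GCD = 1)


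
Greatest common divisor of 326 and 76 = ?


326 = 4 * 76 + 22
76 = 3 * 22 + 10
22 = 2 * 10 + 2
10 = 5 * 2 + 0
GCD = 2


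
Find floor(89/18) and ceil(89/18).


89/18 = 4.9444
floor = 4
ceil = 5

floor = 4, ceil = 5


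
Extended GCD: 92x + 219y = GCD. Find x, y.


Tabular extended Euclidean (each row: r = 92*s + 219*t):
r=92, s=1, t=0
r=219, s=0, t=1
q=0: r=92, s=1, t=0   [92*(1) + 219*(0) = 92]
q=2: r=35, s=-2, t=1   [92*(-2) + 219*(1) = 35]
q=2: r=22, s=5, t=-2   [92*(5) + 219*(-2) = 22]
q=1: r=13, s=-7, t=3   [92*(-7) + 219*(3) = 13]
q=1: r=9, s=12, t=-5   [92*(12) + 219*(-5) = 9]
q=1: r=4, s=-19, t=8   [92*(-19) + 219*(8) = 4]
q=2: r=1, s=50, t=-21   [92*(50) + 219*(-21) = 1]
q=4: r=0, s=-219, t=92   [92*(-219) + 219*(92) = 0]
GCD = 1; from the row with r=1: x=50, y=-21
Check: 92*(50) + 219*(-21) = 4600 - 4599 = 1

GCD = 1, x = 50, y = -21


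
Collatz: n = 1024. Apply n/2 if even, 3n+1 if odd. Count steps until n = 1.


1024 → 512 → 256 → 128 → 64 → 32 → 16 → 8 → 4 → 2 → 1
Total steps = 10

10 steps


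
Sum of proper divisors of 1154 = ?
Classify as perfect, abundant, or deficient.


Proper divisors: 1, 2, 577
Sum = 1 + 2 + 577 = 580
580 < 1154 → deficient

s(1154) = 580 (deficient)


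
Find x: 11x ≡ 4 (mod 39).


GCD(11, 39) = 1, unique solution
a^(-1) mod 39 = 32
x = 32 * 4 mod 39 = 11

x ≡ 11 (mod 39)


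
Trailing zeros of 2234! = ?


floor(2234/5) = 446
floor(2234/25) = 89
floor(2234/125) = 17
floor(2234/625) = 3
Total = 555

555 trailing zeros


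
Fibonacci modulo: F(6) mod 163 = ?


F(k) mod 163 for k=1..6:
1, 1, 2, 3, 5, 8
F(6) mod 163 = 8


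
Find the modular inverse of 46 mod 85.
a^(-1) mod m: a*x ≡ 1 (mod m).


Use the extended Euclidean algorithm on (85, 46); each row r = 85*s + 46*t:
r=85, s=1, t=0
r=46, s=0, t=1
q=1: r=39, s=1, t=-1   [85*(1) + 46*(-1) = 39]
q=1: r=7, s=-1, t=2   [85*(-1) + 46*(2) = 7]
q=5: r=4, s=6, t=-11   [85*(6) + 46*(-11) = 4]
q=1: r=3, s=-7, t=13   [85*(-7) + 46*(13) = 3]
q=1: r=1, s=13, t=-24   [85*(13) + 46*(-24) = 1]
q=3: r=0, s=-46, t=85   [85*(-46) + 46*(85) = 0]
GCD = 1 with t = -24, so 46*(-24) ≡ 1 (mod 85)
Inverse = -24 mod 85 = 61
Check: 46 * 61 = 2806 ≡ 1 (mod 85)

46^(-1) ≡ 61 (mod 85)


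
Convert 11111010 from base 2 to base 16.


11111010 (base 2) = 250 (decimal)
250 (decimal) = FA (base 16)


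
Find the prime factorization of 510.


510 / 2 = 255
255 / 3 = 85
85 / 5 = 17
17 / 17 = 1
510 = 2 × 3 × 5 × 17


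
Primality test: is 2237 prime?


Check divisors up to sqrt(2237) = 47.2969
No divisors found.
2237 is prime.

Yes, 2237 is prime


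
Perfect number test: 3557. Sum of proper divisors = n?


Proper divisors of 3557: 1
Sum = 1 = 1

No, 3557 is not perfect (1 ≠ 3557)


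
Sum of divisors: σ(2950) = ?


Divisors of 2950: 1, 2, 5, 10, 25, 50, 59, 118, 295, 590, 1475, 2950
Sum = 1 + 2 + 5 + 10 + 25 + 50 + 59 + 118 + 295 + 590 + 1475 + 2950 = 5580

σ(2950) = 5580


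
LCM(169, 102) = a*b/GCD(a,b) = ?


GCD(169, 102) = 1
LCM = 169*102/1 = 17238/1 = 17238

LCM = 17238


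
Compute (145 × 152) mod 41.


145 × 152 = 22040
22040 mod 41 = 23


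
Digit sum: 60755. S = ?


6 + 0 + 7 + 5 + 5 = 23


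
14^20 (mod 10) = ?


14^1 mod 10 = 4
14^2 mod 10 = 6
14^3 mod 10 = 4
14^4 mod 10 = 6
14^5 mod 10 = 4
14^6 mod 10 = 6
14^7 mod 10 = 4
14^8 mod 10 = 6
14^9 mod 10 = 4
14^10 mod 10 = 6
14^11 mod 10 = 4
14^12 mod 10 = 6
14^13 mod 10 = 4
14^14 mod 10 = 6
14^15 mod 10 = 4
14^16 mod 10 = 6
14^17 mod 10 = 4
14^18 mod 10 = 6
14^19 mod 10 = 4
14^20 mod 10 = 6


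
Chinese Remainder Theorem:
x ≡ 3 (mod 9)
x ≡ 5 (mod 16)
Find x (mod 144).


M = 9*16 = 144
M1 = M/9 = 16, M2 = M/16 = 9
M1^(-1) mod 9 = 4, M2^(-1) mod 16 = 9
x = 3*16*4 + 5*9*9 = 597
597 mod 144 = 21
Check: 21 mod 9 = 3 ✓, 21 mod 16 = 5 ✓

x ≡ 21 (mod 144)


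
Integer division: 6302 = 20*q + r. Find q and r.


6302 = 20 * 315 + 2
Check: 6300 + 2 = 6302

q = 315, r = 2


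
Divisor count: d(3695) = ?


3695 = 5^1 × 739^1
d(3695) = (1+1) × (1+1) = 4

4 divisors


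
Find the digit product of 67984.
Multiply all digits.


6 × 7 × 9 × 8 × 4 = 12096


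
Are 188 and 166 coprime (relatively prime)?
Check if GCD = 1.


Euclidean algorithm:
188 = 1 * 166 + 22
166 = 7 * 22 + 12
22 = 1 * 12 + 10
12 = 1 * 10 + 2
10 = 5 * 2 + 0
GCD(188, 166) = 2

No, not coprime (GCD = 2)


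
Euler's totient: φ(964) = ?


964 = 2^2 × 241
Prime factors: 2, 241
φ(964) = 964 × (1-1/2) × (1-1/241)
= 964 × 1/2 × 240/241 = 480

φ(964) = 480


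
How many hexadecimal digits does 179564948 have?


179564948 in base 16 = AB3F194
Number of digits = 7

7 digits (base 16)


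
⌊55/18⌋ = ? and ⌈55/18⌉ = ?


55/18 = 3.0556
floor = 3
ceil = 4

floor = 3, ceil = 4


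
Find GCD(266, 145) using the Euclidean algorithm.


266 = 1 * 145 + 121
145 = 1 * 121 + 24
121 = 5 * 24 + 1
24 = 24 * 1 + 0
GCD = 1


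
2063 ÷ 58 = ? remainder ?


2063 = 58 * 35 + 33
Check: 2030 + 33 = 2063

q = 35, r = 33


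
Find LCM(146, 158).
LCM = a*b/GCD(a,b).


GCD(146, 158) = 2
LCM = 146*158/2 = 23068/2 = 11534

LCM = 11534


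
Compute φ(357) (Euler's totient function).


357 = 3 × 7 × 17
Prime factors: 3, 7, 17
φ(357) = 357 × (1-1/3) × (1-1/7) × (1-1/17)
= 357 × 2/3 × 6/7 × 16/17 = 192

φ(357) = 192


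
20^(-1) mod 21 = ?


Use the extended Euclidean algorithm on (21, 20); each row r = 21*s + 20*t:
r=21, s=1, t=0
r=20, s=0, t=1
q=1: r=1, s=1, t=-1   [21*(1) + 20*(-1) = 1]
q=20: r=0, s=-20, t=21   [21*(-20) + 20*(21) = 0]
GCD = 1 with t = -1, so 20*(-1) ≡ 1 (mod 21)
Inverse = -1 mod 21 = 20
Check: 20 * 20 = 400 ≡ 1 (mod 21)

20^(-1) ≡ 20 (mod 21)


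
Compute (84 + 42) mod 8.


84 + 42 = 126
126 mod 8 = 6


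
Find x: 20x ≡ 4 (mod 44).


GCD(20, 44) = 4 divides 4
Divide: 5x ≡ 1 (mod 11)
x ≡ 9 (mod 11)


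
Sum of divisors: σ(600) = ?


Divisors of 600: 1, 2, 3, 4, 5, 6, 8, 10, 12, 15, 20, 24, 25, 30, 40, 50, 60, 75, 100, 120, 150, 200, 300, 600
Sum = 1 + 2 + 3 + 4 + 5 + 6 + 8 + 10 + 12 + 15 + 20 + 24 + 25 + 30 + 40 + 50 + 60 + 75 + 100 + 120 + 150 + 200 + 300 + 600 = 1860

σ(600) = 1860


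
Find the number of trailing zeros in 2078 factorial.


floor(2078/5) = 415
floor(2078/25) = 83
floor(2078/125) = 16
floor(2078/625) = 3
Total = 517

517 trailing zeros


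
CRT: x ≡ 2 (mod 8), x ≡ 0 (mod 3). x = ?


M = 8*3 = 24
M1 = M/8 = 3, M2 = M/3 = 8
M1^(-1) mod 8 = 3, M2^(-1) mod 3 = 2
x = 2*3*3 + 0*8*2 = 18
18 mod 24 = 18
Check: 18 mod 8 = 2 ✓, 18 mod 3 = 0 ✓

x ≡ 18 (mod 24)


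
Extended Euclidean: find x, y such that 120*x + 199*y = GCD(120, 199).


Tabular extended Euclidean (each row: r = 120*s + 199*t):
r=120, s=1, t=0
r=199, s=0, t=1
q=0: r=120, s=1, t=0   [120*(1) + 199*(0) = 120]
q=1: r=79, s=-1, t=1   [120*(-1) + 199*(1) = 79]
q=1: r=41, s=2, t=-1   [120*(2) + 199*(-1) = 41]
q=1: r=38, s=-3, t=2   [120*(-3) + 199*(2) = 38]
q=1: r=3, s=5, t=-3   [120*(5) + 199*(-3) = 3]
q=12: r=2, s=-63, t=38   [120*(-63) + 199*(38) = 2]
q=1: r=1, s=68, t=-41   [120*(68) + 199*(-41) = 1]
q=2: r=0, s=-199, t=120   [120*(-199) + 199*(120) = 0]
GCD = 1; from the row with r=1: x=68, y=-41
Check: 120*(68) + 199*(-41) = 8160 - 8159 = 1

GCD = 1, x = 68, y = -41


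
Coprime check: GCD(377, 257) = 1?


Euclidean algorithm:
377 = 1 * 257 + 120
257 = 2 * 120 + 17
120 = 7 * 17 + 1
17 = 17 * 1 + 0
GCD(377, 257) = 1

Yes, coprime (GCD = 1)


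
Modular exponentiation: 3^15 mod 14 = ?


3^1 mod 14 = 3
3^2 mod 14 = 9
3^3 mod 14 = 13
3^4 mod 14 = 11
3^5 mod 14 = 5
3^6 mod 14 = 1
3^7 mod 14 = 3
3^8 mod 14 = 9
3^9 mod 14 = 13
3^10 mod 14 = 11
3^11 mod 14 = 5
3^12 mod 14 = 1
3^13 mod 14 = 3
3^14 mod 14 = 9
3^15 mod 14 = 13


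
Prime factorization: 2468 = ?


2468 / 2 = 1234
1234 / 2 = 617
617 / 617 = 1
2468 = 2^2 × 617


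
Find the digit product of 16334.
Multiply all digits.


1 × 6 × 3 × 3 × 4 = 216


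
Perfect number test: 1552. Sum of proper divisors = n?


Proper divisors of 1552: 1, 2, 4, 8, 16, 97, 194, 388, 776
Sum = 1 + 2 + 4 + 8 + 16 + 97 + 194 + 388 + 776 = 1486

No, 1552 is not perfect (1486 ≠ 1552)


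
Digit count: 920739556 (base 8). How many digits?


920739556 in base 8 = 6670257344
Number of digits = 10

10 digits (base 8)


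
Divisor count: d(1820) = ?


1820 = 2^2 × 5^1 × 7^1 × 13^1
d(1820) = (2+1) × (1+1) × (1+1) × (1+1) = 24

24 divisors


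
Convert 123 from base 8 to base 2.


123 (base 8) = 83 (decimal)
83 (decimal) = 1010011 (base 2)


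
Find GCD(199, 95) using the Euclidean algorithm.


199 = 2 * 95 + 9
95 = 10 * 9 + 5
9 = 1 * 5 + 4
5 = 1 * 4 + 1
4 = 4 * 1 + 0
GCD = 1


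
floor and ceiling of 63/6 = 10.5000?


63/6 = 10.5000
floor = 10
ceil = 11

floor = 10, ceil = 11


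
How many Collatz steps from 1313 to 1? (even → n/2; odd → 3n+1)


1313 → 3940 → 1970 → 985 → 2956 → 1478 → 739 → 2218 → 1109 → 3328 → 1664 → 832 → 416 → 208 → 104 → 52 → 26 → 13 → 40 → 20 → 10 → 5 → 16 → 8 → 4 → 2 → 1
Total steps = 26

26 steps


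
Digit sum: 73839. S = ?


7 + 3 + 8 + 3 + 9 = 30


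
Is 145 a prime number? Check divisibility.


145 / 5 = 29 (exact division)
145 is NOT prime.

No, 145 is not prime


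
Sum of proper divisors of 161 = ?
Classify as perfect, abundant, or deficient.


Proper divisors: 1, 7, 23
Sum = 1 + 7 + 23 = 31
31 < 161 → deficient

s(161) = 31 (deficient)


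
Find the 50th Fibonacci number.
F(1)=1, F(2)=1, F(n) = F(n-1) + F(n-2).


Sequence: 1, 1, 2, 3, 5, 8, 13, 21, 34, 55, 89, 144, 233, 377, 610, 987, 1597, 2584, 4181, 6765, 10946, 17711, 28657, 46368, 75025, 121393, 196418, 317811, 514229, 832040, 1346269, 2178309, 3524578, 5702887, 9227465, 14930352, 24157817, 39088169, 63245986, 102334155, 165580141, 267914296, 433494437, 701408733, 1134903170, 1836311903, 2971215073, 4807526976, 7778742049, 12586269025
F(50) = 12586269025


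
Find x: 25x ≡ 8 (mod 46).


GCD(25, 46) = 1, unique solution
a^(-1) mod 46 = 35
x = 35 * 8 mod 46 = 4

x ≡ 4 (mod 46)


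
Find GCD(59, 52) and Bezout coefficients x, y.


Tabular extended Euclidean (each row: r = 59*s + 52*t):
r=59, s=1, t=0
r=52, s=0, t=1
q=1: r=7, s=1, t=-1   [59*(1) + 52*(-1) = 7]
q=7: r=3, s=-7, t=8   [59*(-7) + 52*(8) = 3]
q=2: r=1, s=15, t=-17   [59*(15) + 52*(-17) = 1]
q=3: r=0, s=-52, t=59   [59*(-52) + 52*(59) = 0]
GCD = 1; from the row with r=1: x=15, y=-17
Check: 59*(15) + 52*(-17) = 885 - 884 = 1

GCD = 1, x = 15, y = -17


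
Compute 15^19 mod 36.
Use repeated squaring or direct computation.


15^1 mod 36 = 15
15^2 mod 36 = 9
15^3 mod 36 = 27
15^4 mod 36 = 9
15^5 mod 36 = 27
15^6 mod 36 = 9
15^7 mod 36 = 27
15^8 mod 36 = 9
15^9 mod 36 = 27
15^10 mod 36 = 9
15^11 mod 36 = 27
15^12 mod 36 = 9
15^13 mod 36 = 27
15^14 mod 36 = 9
15^15 mod 36 = 27
15^16 mod 36 = 9
15^17 mod 36 = 27
15^18 mod 36 = 9
15^19 mod 36 = 27


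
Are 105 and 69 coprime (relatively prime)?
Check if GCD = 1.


Euclidean algorithm:
105 = 1 * 69 + 36
69 = 1 * 36 + 33
36 = 1 * 33 + 3
33 = 11 * 3 + 0
GCD(105, 69) = 3

No, not coprime (GCD = 3)


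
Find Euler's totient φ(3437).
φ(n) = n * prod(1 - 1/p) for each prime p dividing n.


3437 = 7 × 491
Prime factors: 7, 491
φ(3437) = 3437 × (1-1/7) × (1-1/491)
= 3437 × 6/7 × 490/491 = 2940

φ(3437) = 2940


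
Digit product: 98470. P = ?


9 × 8 × 4 × 7 × 0 = 0


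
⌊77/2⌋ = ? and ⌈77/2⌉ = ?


77/2 = 38.5000
floor = 38
ceil = 39

floor = 38, ceil = 39


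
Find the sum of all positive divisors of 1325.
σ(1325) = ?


Divisors of 1325: 1, 5, 25, 53, 265, 1325
Sum = 1 + 5 + 25 + 53 + 265 + 1325 = 1674

σ(1325) = 1674


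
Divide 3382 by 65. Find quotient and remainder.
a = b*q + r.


3382 = 65 * 52 + 2
Check: 3380 + 2 = 3382

q = 52, r = 2


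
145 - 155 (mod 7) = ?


145 - 155 = -10
-10 mod 7 = 4


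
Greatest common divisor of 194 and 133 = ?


194 = 1 * 133 + 61
133 = 2 * 61 + 11
61 = 5 * 11 + 6
11 = 1 * 6 + 5
6 = 1 * 5 + 1
5 = 5 * 1 + 0
GCD = 1


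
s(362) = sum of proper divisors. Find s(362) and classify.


Proper divisors: 1, 2, 181
Sum = 1 + 2 + 181 = 184
184 < 362 → deficient

s(362) = 184 (deficient)


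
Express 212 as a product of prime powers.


212 / 2 = 106
106 / 2 = 53
53 / 53 = 1
212 = 2^2 × 53


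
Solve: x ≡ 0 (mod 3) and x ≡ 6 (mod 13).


M = 3*13 = 39
M1 = M/3 = 13, M2 = M/13 = 3
M1^(-1) mod 3 = 1, M2^(-1) mod 13 = 9
x = 0*13*1 + 6*3*9 = 162
162 mod 39 = 6
Check: 6 mod 3 = 0 ✓, 6 mod 13 = 6 ✓

x ≡ 6 (mod 39)


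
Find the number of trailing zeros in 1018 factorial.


floor(1018/5) = 203
floor(1018/25) = 40
floor(1018/125) = 8
floor(1018/625) = 1
Total = 252

252 trailing zeros


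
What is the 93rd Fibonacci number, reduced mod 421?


F(k) mod 421 for k=1..93:
1, 1, 2, 3, 5, 8, 13, 21, 34, 55, 89, 144, 233, 377, 189, 145, 334, 58, 392, 29, 0, 29, 29, 58, 87, 145, 232, 377, 188, 144, 332, 55, 387, 21, 408, 8, 416, 3, 419, 1, 420, 0, 420, 420, 419, 418, 416, 413, 408, 400, 387, 366, 332, 277, 188, 44, 232, 276, 87, 363, 29, 392, 0, 392, 392, 363, 334, 276, 189, 44, 233, 277, 89, 366, 34, 400, 13, 413, 5, 418, 2, 420, 1, 0, 1, 1, 2, 3, 5, 8, 13, 21, 34
F(93) mod 421 = 34


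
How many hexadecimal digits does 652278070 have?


652278070 in base 16 = 26E0F936
Number of digits = 8

8 digits (base 16)


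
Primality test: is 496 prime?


496 / 2 = 248 (exact division)
496 is NOT prime.

No, 496 is not prime


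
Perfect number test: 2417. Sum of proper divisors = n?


Proper divisors of 2417: 1
Sum = 1 = 1

No, 2417 is not perfect (1 ≠ 2417)


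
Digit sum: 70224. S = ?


7 + 0 + 2 + 2 + 4 = 15


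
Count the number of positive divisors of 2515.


2515 = 5^1 × 503^1
d(2515) = (1+1) × (1+1) = 4

4 divisors


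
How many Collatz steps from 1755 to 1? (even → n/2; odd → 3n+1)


1755 → 5266 → 2633 → 7900 → 3950 → 1975 → 5926 → 2963 → 8890 → 4445 → 13336 → 6668 → 3334 → 1667 → 5002 → 2501 → 7504 → 3752 → 1876 → 938 → 469 → 1408 → 704 → 352 → 176 → 88 → 44 → 22 → 11 → 34 → 17 → 52 → 26 → 13 → 40 → 20 → 10 → 5 → 16 → 8 → 4 → 2 → 1
Total steps = 42

42 steps


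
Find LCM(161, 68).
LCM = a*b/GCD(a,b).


GCD(161, 68) = 1
LCM = 161*68/1 = 10948/1 = 10948

LCM = 10948


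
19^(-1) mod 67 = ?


Use the extended Euclidean algorithm on (67, 19); each row r = 67*s + 19*t:
r=67, s=1, t=0
r=19, s=0, t=1
q=3: r=10, s=1, t=-3   [67*(1) + 19*(-3) = 10]
q=1: r=9, s=-1, t=4   [67*(-1) + 19*(4) = 9]
q=1: r=1, s=2, t=-7   [67*(2) + 19*(-7) = 1]
q=9: r=0, s=-19, t=67   [67*(-19) + 19*(67) = 0]
GCD = 1 with t = -7, so 19*(-7) ≡ 1 (mod 67)
Inverse = -7 mod 67 = 60
Check: 19 * 60 = 1140 ≡ 1 (mod 67)

19^(-1) ≡ 60 (mod 67)


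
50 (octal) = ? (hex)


50 (base 8) = 40 (decimal)
40 (decimal) = 28 (base 16)


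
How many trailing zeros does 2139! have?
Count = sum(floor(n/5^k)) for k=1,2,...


floor(2139/5) = 427
floor(2139/25) = 85
floor(2139/125) = 17
floor(2139/625) = 3
Total = 532

532 trailing zeros


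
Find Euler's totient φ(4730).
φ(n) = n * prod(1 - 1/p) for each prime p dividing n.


4730 = 2 × 5 × 11 × 43
Prime factors: 2, 5, 11, 43
φ(4730) = 4730 × (1-1/2) × (1-1/5) × (1-1/11) × (1-1/43)
= 4730 × 1/2 × 4/5 × 10/11 × 42/43 = 1680

φ(4730) = 1680


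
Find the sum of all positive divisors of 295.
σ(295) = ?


Divisors of 295: 1, 5, 59, 295
Sum = 1 + 5 + 59 + 295 = 360

σ(295) = 360


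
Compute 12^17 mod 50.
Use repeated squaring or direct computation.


12^1 mod 50 = 12
12^2 mod 50 = 44
12^3 mod 50 = 28
12^4 mod 50 = 36
12^5 mod 50 = 32
12^6 mod 50 = 34
12^7 mod 50 = 8
12^8 mod 50 = 46
12^9 mod 50 = 2
12^10 mod 50 = 24
12^11 mod 50 = 38
12^12 mod 50 = 6
12^13 mod 50 = 22
12^14 mod 50 = 14
12^15 mod 50 = 18
12^16 mod 50 = 16
12^17 mod 50 = 42


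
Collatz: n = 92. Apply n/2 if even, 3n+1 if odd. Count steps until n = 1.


92 → 46 → 23 → 70 → 35 → 106 → 53 → 160 → 80 → 40 → 20 → 10 → 5 → 16 → 8 → 4 → 2 → 1
Total steps = 17

17 steps


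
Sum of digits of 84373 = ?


8 + 4 + 3 + 7 + 3 = 25


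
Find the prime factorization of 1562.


1562 / 2 = 781
781 / 11 = 71
71 / 71 = 1
1562 = 2 × 11 × 71


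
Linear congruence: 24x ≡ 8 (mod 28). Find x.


GCD(24, 28) = 4 divides 8
Divide: 6x ≡ 2 (mod 7)
x ≡ 5 (mod 7)


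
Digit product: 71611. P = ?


7 × 1 × 6 × 1 × 1 = 42


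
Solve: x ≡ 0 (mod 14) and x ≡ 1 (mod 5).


M = 14*5 = 70
M1 = M/14 = 5, M2 = M/5 = 14
M1^(-1) mod 14 = 3, M2^(-1) mod 5 = 4
x = 0*5*3 + 1*14*4 = 56
56 mod 70 = 56
Check: 56 mod 14 = 0 ✓, 56 mod 5 = 1 ✓

x ≡ 56 (mod 70)


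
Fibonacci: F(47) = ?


Sequence: 1, 1, 2, 3, 5, 8, 13, 21, 34, 55, 89, 144, 233, 377, 610, 987, 1597, 2584, 4181, 6765, 10946, 17711, 28657, 46368, 75025, 121393, 196418, 317811, 514229, 832040, 1346269, 2178309, 3524578, 5702887, 9227465, 14930352, 24157817, 39088169, 63245986, 102334155, 165580141, 267914296, 433494437, 701408733, 1134903170, 1836311903, 2971215073
F(47) = 2971215073


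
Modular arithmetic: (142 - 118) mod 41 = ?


142 - 118 = 24
24 mod 41 = 24


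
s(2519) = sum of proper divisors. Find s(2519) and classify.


Proper divisors: 1, 11, 229
Sum = 1 + 11 + 229 = 241
241 < 2519 → deficient

s(2519) = 241 (deficient)


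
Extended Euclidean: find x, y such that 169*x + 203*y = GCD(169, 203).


Tabular extended Euclidean (each row: r = 169*s + 203*t):
r=169, s=1, t=0
r=203, s=0, t=1
q=0: r=169, s=1, t=0   [169*(1) + 203*(0) = 169]
q=1: r=34, s=-1, t=1   [169*(-1) + 203*(1) = 34]
q=4: r=33, s=5, t=-4   [169*(5) + 203*(-4) = 33]
q=1: r=1, s=-6, t=5   [169*(-6) + 203*(5) = 1]
q=33: r=0, s=203, t=-169   [169*(203) + 203*(-169) = 0]
GCD = 1; from the row with r=1: x=-6, y=5
Check: 169*(-6) + 203*(5) = -1014 + 1015 = 1

GCD = 1, x = -6, y = 5


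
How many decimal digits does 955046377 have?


955046377 has 9 digits in base 10
floor(log10(955046377)) + 1 = floor(8.9800) + 1 = 9

9 digits (base 10)


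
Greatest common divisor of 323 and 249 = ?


323 = 1 * 249 + 74
249 = 3 * 74 + 27
74 = 2 * 27 + 20
27 = 1 * 20 + 7
20 = 2 * 7 + 6
7 = 1 * 6 + 1
6 = 6 * 1 + 0
GCD = 1


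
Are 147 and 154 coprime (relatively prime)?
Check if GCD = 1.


Euclidean algorithm:
154 = 1 * 147 + 7
147 = 21 * 7 + 0
GCD(147, 154) = 7

No, not coprime (GCD = 7)


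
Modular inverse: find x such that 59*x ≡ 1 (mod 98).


Use the extended Euclidean algorithm on (98, 59); each row r = 98*s + 59*t:
r=98, s=1, t=0
r=59, s=0, t=1
q=1: r=39, s=1, t=-1   [98*(1) + 59*(-1) = 39]
q=1: r=20, s=-1, t=2   [98*(-1) + 59*(2) = 20]
q=1: r=19, s=2, t=-3   [98*(2) + 59*(-3) = 19]
q=1: r=1, s=-3, t=5   [98*(-3) + 59*(5) = 1]
q=19: r=0, s=59, t=-98   [98*(59) + 59*(-98) = 0]
GCD = 1 with t = 5, so 59*(5) ≡ 1 (mod 98)
Inverse = 5 mod 98 = 5
Check: 59 * 5 = 295 ≡ 1 (mod 98)

59^(-1) ≡ 5 (mod 98)


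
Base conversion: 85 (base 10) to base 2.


85 (base 10) = 85 (decimal)
85 (decimal) = 1010101 (base 2)


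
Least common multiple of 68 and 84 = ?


GCD(68, 84) = 4
LCM = 68*84/4 = 5712/4 = 1428

LCM = 1428


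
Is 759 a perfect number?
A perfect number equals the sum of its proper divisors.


Proper divisors of 759: 1, 3, 11, 23, 33, 69, 253
Sum = 1 + 3 + 11 + 23 + 33 + 69 + 253 = 393

No, 759 is not perfect (393 ≠ 759)


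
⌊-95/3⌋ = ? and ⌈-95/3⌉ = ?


-95/3 = -31.6667
floor = -32
ceil = -31

floor = -32, ceil = -31


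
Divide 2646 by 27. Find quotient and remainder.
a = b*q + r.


2646 = 27 * 98 + 0
Check: 2646 + 0 = 2646

q = 98, r = 0


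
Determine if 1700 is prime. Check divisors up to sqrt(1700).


1700 / 2 = 850 (exact division)
1700 is NOT prime.

No, 1700 is not prime


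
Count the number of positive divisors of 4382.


4382 = 2^1 × 7^1 × 313^1
d(4382) = (1+1) × (1+1) × (1+1) = 8

8 divisors


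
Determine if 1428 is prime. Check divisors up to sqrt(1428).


1428 / 2 = 714 (exact division)
1428 is NOT prime.

No, 1428 is not prime


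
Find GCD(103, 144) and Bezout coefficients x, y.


Tabular extended Euclidean (each row: r = 103*s + 144*t):
r=103, s=1, t=0
r=144, s=0, t=1
q=0: r=103, s=1, t=0   [103*(1) + 144*(0) = 103]
q=1: r=41, s=-1, t=1   [103*(-1) + 144*(1) = 41]
q=2: r=21, s=3, t=-2   [103*(3) + 144*(-2) = 21]
q=1: r=20, s=-4, t=3   [103*(-4) + 144*(3) = 20]
q=1: r=1, s=7, t=-5   [103*(7) + 144*(-5) = 1]
q=20: r=0, s=-144, t=103   [103*(-144) + 144*(103) = 0]
GCD = 1; from the row with r=1: x=7, y=-5
Check: 103*(7) + 144*(-5) = 721 - 720 = 1

GCD = 1, x = 7, y = -5


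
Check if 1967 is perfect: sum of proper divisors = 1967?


Proper divisors of 1967: 1, 7, 281
Sum = 1 + 7 + 281 = 289

No, 1967 is not perfect (289 ≠ 1967)


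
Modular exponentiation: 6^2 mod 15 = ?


6^1 mod 15 = 6
6^2 mod 15 = 6


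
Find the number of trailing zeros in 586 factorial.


floor(586/5) = 117
floor(586/25) = 23
floor(586/125) = 4
Total = 144

144 trailing zeros


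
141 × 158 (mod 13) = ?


141 × 158 = 22278
22278 mod 13 = 9


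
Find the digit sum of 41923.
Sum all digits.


4 + 1 + 9 + 2 + 3 = 19


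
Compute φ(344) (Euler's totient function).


344 = 2^3 × 43
Prime factors: 2, 43
φ(344) = 344 × (1-1/2) × (1-1/43)
= 344 × 1/2 × 42/43 = 168

φ(344) = 168


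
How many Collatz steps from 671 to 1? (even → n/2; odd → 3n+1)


671 → 2014 → 1007 → 3022 → 1511 → 4534 → 2267 → 6802 → 3401 → 10204 → 5102 → 2551 → 7654 → 3827 → 11482 → 5741 → 17224 → 8612 → 4306 → 2153 → 6460 → 3230 → 1615 → 4846 → 2423 → 7270 → 3635 → 10906 → 5453 → 16360 → 8180 → 4090 → 2045 → 6136 → 3068 → 1534 → 767 → 2302 → 1151 → 3454 → 1727 → 5182 → 2591 → 7774 → 3887 → 11662 → 5831 → 17494 → 8747 → 26242 → 13121 → 39364 → 19682 → 9841 → 29524 → 14762 → 7381 → 22144 → 11072 → 5536 → 2768 → 1384 → 692 → 346 → 173 → 520 → 260 → 130 → 65 → 196 → 98 → 49 → 148 → 74 → 37 → 112 → 56 → 28 → 14 → 7 → 22 → 11 → 34 → 17 → 52 → 26 → 13 → 40 → 20 → 10 → 5 → 16 → 8 → 4 → 2 → 1
Total steps = 95

95 steps


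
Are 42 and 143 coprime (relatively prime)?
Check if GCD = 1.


Euclidean algorithm:
143 = 3 * 42 + 17
42 = 2 * 17 + 8
17 = 2 * 8 + 1
8 = 8 * 1 + 0
GCD(42, 143) = 1

Yes, coprime (GCD = 1)


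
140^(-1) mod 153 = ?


Use the extended Euclidean algorithm on (153, 140); each row r = 153*s + 140*t:
r=153, s=1, t=0
r=140, s=0, t=1
q=1: r=13, s=1, t=-1   [153*(1) + 140*(-1) = 13]
q=10: r=10, s=-10, t=11   [153*(-10) + 140*(11) = 10]
q=1: r=3, s=11, t=-12   [153*(11) + 140*(-12) = 3]
q=3: r=1, s=-43, t=47   [153*(-43) + 140*(47) = 1]
q=3: r=0, s=140, t=-153   [153*(140) + 140*(-153) = 0]
GCD = 1 with t = 47, so 140*(47) ≡ 1 (mod 153)
Inverse = 47 mod 153 = 47
Check: 140 * 47 = 6580 ≡ 1 (mod 153)

140^(-1) ≡ 47 (mod 153)


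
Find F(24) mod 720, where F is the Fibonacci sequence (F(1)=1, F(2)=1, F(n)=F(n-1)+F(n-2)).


F(k) mod 720 for k=1..24:
1, 1, 2, 3, 5, 8, 13, 21, 34, 55, 89, 144, 233, 377, 610, 267, 157, 424, 581, 285, 146, 431, 577, 288
F(24) mod 720 = 288


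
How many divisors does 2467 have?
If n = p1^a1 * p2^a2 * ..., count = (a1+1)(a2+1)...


2467 = 2467^1
d(2467) = (1+1) = 2

2 divisors


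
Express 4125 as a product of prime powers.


4125 / 3 = 1375
1375 / 5 = 275
275 / 5 = 55
55 / 5 = 11
11 / 11 = 1
4125 = 3 × 5^3 × 11


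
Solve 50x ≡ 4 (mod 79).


GCD(50, 79) = 1, unique solution
a^(-1) mod 79 = 49
x = 49 * 4 mod 79 = 38

x ≡ 38 (mod 79)


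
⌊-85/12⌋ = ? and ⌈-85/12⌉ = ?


-85/12 = -7.0833
floor = -8
ceil = -7

floor = -8, ceil = -7


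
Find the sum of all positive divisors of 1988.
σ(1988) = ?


Divisors of 1988: 1, 2, 4, 7, 14, 28, 71, 142, 284, 497, 994, 1988
Sum = 1 + 2 + 4 + 7 + 14 + 28 + 71 + 142 + 284 + 497 + 994 + 1988 = 4032

σ(1988) = 4032


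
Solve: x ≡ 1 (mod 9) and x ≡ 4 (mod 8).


M = 9*8 = 72
M1 = M/9 = 8, M2 = M/8 = 9
M1^(-1) mod 9 = 8, M2^(-1) mod 8 = 1
x = 1*8*8 + 4*9*1 = 100
100 mod 72 = 28
Check: 28 mod 9 = 1 ✓, 28 mod 8 = 4 ✓

x ≡ 28 (mod 72)


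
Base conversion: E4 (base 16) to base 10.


E4 (base 16) = 228 (decimal)
228 (decimal) = 228 (base 10)


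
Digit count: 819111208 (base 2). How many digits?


819111208 in base 2 = 110000110100101010010100101000
Number of digits = 30

30 digits (base 2)


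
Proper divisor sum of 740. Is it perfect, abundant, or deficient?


Proper divisors: 1, 2, 4, 5, 10, 20, 37, 74, 148, 185, 370
Sum = 1 + 2 + 4 + 5 + 10 + 20 + 37 + 74 + 148 + 185 + 370 = 856
856 > 740 → abundant

s(740) = 856 (abundant)


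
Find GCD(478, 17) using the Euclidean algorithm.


478 = 28 * 17 + 2
17 = 8 * 2 + 1
2 = 2 * 1 + 0
GCD = 1


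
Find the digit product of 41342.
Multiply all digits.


4 × 1 × 3 × 4 × 2 = 96


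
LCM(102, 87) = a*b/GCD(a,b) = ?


GCD(102, 87) = 3
LCM = 102*87/3 = 8874/3 = 2958

LCM = 2958


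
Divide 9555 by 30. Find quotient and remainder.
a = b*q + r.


9555 = 30 * 318 + 15
Check: 9540 + 15 = 9555

q = 318, r = 15


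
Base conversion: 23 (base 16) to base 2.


23 (base 16) = 35 (decimal)
35 (decimal) = 100011 (base 2)


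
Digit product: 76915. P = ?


7 × 6 × 9 × 1 × 5 = 1890


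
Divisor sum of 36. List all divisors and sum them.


Divisors of 36: 1, 2, 3, 4, 6, 9, 12, 18, 36
Sum = 1 + 2 + 3 + 4 + 6 + 9 + 12 + 18 + 36 = 91

σ(36) = 91


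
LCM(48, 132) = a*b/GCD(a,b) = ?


GCD(48, 132) = 12
LCM = 48*132/12 = 6336/12 = 528

LCM = 528


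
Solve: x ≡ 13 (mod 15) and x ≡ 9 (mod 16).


M = 15*16 = 240
M1 = M/15 = 16, M2 = M/16 = 15
M1^(-1) mod 15 = 1, M2^(-1) mod 16 = 15
x = 13*16*1 + 9*15*15 = 2233
2233 mod 240 = 73
Check: 73 mod 15 = 13 ✓, 73 mod 16 = 9 ✓

x ≡ 73 (mod 240)


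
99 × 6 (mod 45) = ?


99 × 6 = 594
594 mod 45 = 9


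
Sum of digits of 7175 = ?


7 + 1 + 7 + 5 = 20


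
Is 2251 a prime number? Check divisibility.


Check divisors up to sqrt(2251) = 47.4447
No divisors found.
2251 is prime.

Yes, 2251 is prime


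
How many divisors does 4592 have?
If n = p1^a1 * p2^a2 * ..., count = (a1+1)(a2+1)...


4592 = 2^4 × 7^1 × 41^1
d(4592) = (4+1) × (1+1) × (1+1) = 20

20 divisors


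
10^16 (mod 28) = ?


10^1 mod 28 = 10
10^2 mod 28 = 16
10^3 mod 28 = 20
10^4 mod 28 = 4
10^5 mod 28 = 12
10^6 mod 28 = 8
10^7 mod 28 = 24
10^8 mod 28 = 16
10^9 mod 28 = 20
10^10 mod 28 = 4
10^11 mod 28 = 12
10^12 mod 28 = 8
10^13 mod 28 = 24
10^14 mod 28 = 16
10^15 mod 28 = 20
10^16 mod 28 = 4


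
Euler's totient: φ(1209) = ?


1209 = 3 × 13 × 31
Prime factors: 3, 13, 31
φ(1209) = 1209 × (1-1/3) × (1-1/13) × (1-1/31)
= 1209 × 2/3 × 12/13 × 30/31 = 720

φ(1209) = 720


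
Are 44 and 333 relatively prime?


Euclidean algorithm:
333 = 7 * 44 + 25
44 = 1 * 25 + 19
25 = 1 * 19 + 6
19 = 3 * 6 + 1
6 = 6 * 1 + 0
GCD(44, 333) = 1

Yes, coprime (GCD = 1)


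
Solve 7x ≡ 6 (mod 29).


GCD(7, 29) = 1, unique solution
a^(-1) mod 29 = 25
x = 25 * 6 mod 29 = 5

x ≡ 5 (mod 29)


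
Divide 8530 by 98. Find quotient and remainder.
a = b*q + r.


8530 = 98 * 87 + 4
Check: 8526 + 4 = 8530

q = 87, r = 4


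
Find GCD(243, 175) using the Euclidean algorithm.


243 = 1 * 175 + 68
175 = 2 * 68 + 39
68 = 1 * 39 + 29
39 = 1 * 29 + 10
29 = 2 * 10 + 9
10 = 1 * 9 + 1
9 = 9 * 1 + 0
GCD = 1


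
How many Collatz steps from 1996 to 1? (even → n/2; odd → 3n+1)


1996 → 998 → 499 → 1498 → 749 → 2248 → 1124 → 562 → 281 → 844 → 422 → 211 → 634 → 317 → 952 → 476 → 238 → 119 → 358 → 179 → 538 → 269 → 808 → 404 → 202 → 101 → 304 → 152 → 76 → 38 → 19 → 58 → 29 → 88 → 44 → 22 → 11 → 34 → 17 → 52 → 26 → 13 → 40 → 20 → 10 → 5 → 16 → 8 → 4 → 2 → 1
Total steps = 50

50 steps


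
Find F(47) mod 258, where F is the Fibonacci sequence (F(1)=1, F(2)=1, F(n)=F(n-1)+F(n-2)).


F(k) mod 258 for k=1..47:
1, 1, 2, 3, 5, 8, 13, 21, 34, 55, 89, 144, 233, 119, 94, 213, 49, 4, 53, 57, 110, 167, 19, 186, 205, 133, 80, 213, 35, 248, 25, 15, 40, 55, 95, 150, 245, 137, 124, 3, 127, 130, 257, 129, 128, 257, 127
F(47) mod 258 = 127


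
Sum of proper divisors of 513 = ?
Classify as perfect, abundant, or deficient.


Proper divisors: 1, 3, 9, 19, 27, 57, 171
Sum = 1 + 3 + 9 + 19 + 27 + 57 + 171 = 287
287 < 513 → deficient

s(513) = 287 (deficient)


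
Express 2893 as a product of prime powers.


2893 / 11 = 263
263 / 263 = 1
2893 = 11 × 263


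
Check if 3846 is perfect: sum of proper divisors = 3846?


Proper divisors of 3846: 1, 2, 3, 6, 641, 1282, 1923
Sum = 1 + 2 + 3 + 6 + 641 + 1282 + 1923 = 3858

No, 3846 is not perfect (3858 ≠ 3846)


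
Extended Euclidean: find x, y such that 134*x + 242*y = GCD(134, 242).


Tabular extended Euclidean (each row: r = 134*s + 242*t):
r=134, s=1, t=0
r=242, s=0, t=1
q=0: r=134, s=1, t=0   [134*(1) + 242*(0) = 134]
q=1: r=108, s=-1, t=1   [134*(-1) + 242*(1) = 108]
q=1: r=26, s=2, t=-1   [134*(2) + 242*(-1) = 26]
q=4: r=4, s=-9, t=5   [134*(-9) + 242*(5) = 4]
q=6: r=2, s=56, t=-31   [134*(56) + 242*(-31) = 2]
q=2: r=0, s=-121, t=67   [134*(-121) + 242*(67) = 0]
GCD = 2; from the row with r=2: x=56, y=-31
Check: 134*(56) + 242*(-31) = 7504 - 7502 = 2

GCD = 2, x = 56, y = -31
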